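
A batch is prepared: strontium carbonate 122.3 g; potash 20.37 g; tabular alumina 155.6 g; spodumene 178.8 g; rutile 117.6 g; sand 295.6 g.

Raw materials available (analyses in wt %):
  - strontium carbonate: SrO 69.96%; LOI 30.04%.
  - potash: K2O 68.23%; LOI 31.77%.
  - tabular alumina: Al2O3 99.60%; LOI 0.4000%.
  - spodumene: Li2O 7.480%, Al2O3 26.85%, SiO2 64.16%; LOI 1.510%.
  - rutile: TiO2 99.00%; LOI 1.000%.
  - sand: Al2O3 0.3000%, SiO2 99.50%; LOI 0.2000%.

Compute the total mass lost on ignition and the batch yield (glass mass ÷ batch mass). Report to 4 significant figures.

LOI loss = 48.30 g; glass = 842.0 g; yield = 94.57%

Working values are shown rounded to four significant digits between the steps. The working math carries full precision from first step to last. Every reported value sees exactly one rounding. Derived quantities, which include the six compositions, net glass mass, the totals, ignition loss, the yield, are recomputed in exact precision, as written in the question or the answer, starting from the weights for 842.0 g of glass.
Loss on ignition, line by line:
  strontium carbonate: 122.3 × 0.3004 = 36.74 g
  potash: 20.37 × 0.3177 = 6.472 g
  tabular alumina: 155.6 × 0.004000 = 0.6224 g
  spodumene: 178.8 × 0.01510 = 2.700 g
  rutile: 117.6 × 0.01000 = 1.176 g
  sand: 295.6 × 0.002000 = 0.5912 g
Total LOI = 48.30 g
Glass = batch − LOI = 890.3 − 48.30 = 842.0 g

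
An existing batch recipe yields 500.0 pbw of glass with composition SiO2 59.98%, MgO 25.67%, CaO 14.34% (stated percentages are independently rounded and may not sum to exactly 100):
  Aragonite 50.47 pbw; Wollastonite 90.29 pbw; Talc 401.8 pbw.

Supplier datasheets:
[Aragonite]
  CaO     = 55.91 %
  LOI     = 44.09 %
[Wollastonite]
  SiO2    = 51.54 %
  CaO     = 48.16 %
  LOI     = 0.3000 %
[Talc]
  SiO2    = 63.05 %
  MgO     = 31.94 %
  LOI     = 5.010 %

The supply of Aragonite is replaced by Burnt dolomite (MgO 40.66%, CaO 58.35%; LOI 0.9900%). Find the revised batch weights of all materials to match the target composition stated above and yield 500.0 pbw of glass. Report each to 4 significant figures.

Mid-chain values are printed with 4-significant-digit rounding at each printed step — every computation carries full float precision through every step — each reported result takes a single rounding. Derived quantities, which include the totals, the three compositions, the yield, ignition loss, net glass mass, are carried at full precision, exactly as printed in the problem or the answer, starting from the weights on 500.0 pbw of glass.
Target oxide masses per 500.0 pbw glass:
  SiO2: 59.98% × 500.0 = 299.9 pbw
  MgO: 25.67% × 500.0 = 128.4 pbw
  CaO: 14.34% × 500.0 = 71.70 pbw
Checking each oxide sum applying the batch weights above, under the basis named above (sum by sum, the targets are met inside rounding margins):
  SiO2: 123.2·0.5154 + 374.9·0.6305 = 299.9 pbw (target 299.9 pbw)
  MgO: 21.16·0.4066 + 374.9·0.3194 = 128.3 pbw (target 128.4 pbw)
  CaO: 21.16·0.5835 + 123.2·0.4816 = 71.68 pbw (target 71.70 pbw)
Glass-mass closure: the batch minus its LOI: 499.9 pbw (the targets, summed, come to 500.0 pbw; stated basis 500.0 pbw — differing by rounding only).
Batch grand total — Σ batch = 519.3 pbw; LOI loss = Σ batch·LOI = 19.36 pbw; the yield ratio, glass ÷ batch: 96.27%.

Revised batch per 500.0 pbw glass:
  Burnt dolomite: 21.16 pbw
  Wollastonite: 123.2 pbw
  Talc: 374.9 pbw
Total batch = 519.3 pbw; LOI loss = 19.36 pbw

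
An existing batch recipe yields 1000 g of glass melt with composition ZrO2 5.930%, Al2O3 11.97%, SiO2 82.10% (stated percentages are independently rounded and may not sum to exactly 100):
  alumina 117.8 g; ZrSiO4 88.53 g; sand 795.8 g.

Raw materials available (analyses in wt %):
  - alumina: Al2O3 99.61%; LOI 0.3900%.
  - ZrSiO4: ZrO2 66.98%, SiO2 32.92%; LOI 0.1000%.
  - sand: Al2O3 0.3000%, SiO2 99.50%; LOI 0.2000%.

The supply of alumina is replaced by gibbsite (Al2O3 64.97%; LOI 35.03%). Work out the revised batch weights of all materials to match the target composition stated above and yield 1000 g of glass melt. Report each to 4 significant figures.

Values along the way are printed rounded off to 4 significant figures in the printout. Every computation carries exact precision all the way through. Exactly one rounding lands on each reported result; all derived quantities, including the totals, LOI, three oxide percentages, yield, glass mass, are carried using the weight values for 1000 g of glass in exact precision as written in question or answer.
The oxide mass targets at 1000 g glass melt:
  ZrO2: 5.930% × 1000 = 59.30 g
  Al2O3: 11.97% × 1000 = 119.7 g
  SiO2: 82.10% × 1000 = 821.0 g
Per-oxide balance check with the batch weights as given, for the quoted basis mass (oxide sums agree with the targets net of answer rounding effects):
  ZrO2: 88.53·0.6698 = 59.30 g (target 59.30 g)
  Al2O3: 180.6·0.6497 + 795.8·0.003000 = 119.7 g (target 119.7 g)
  SiO2: 88.53·0.3292 + 795.8·0.9950 = 821.0 g (target 821.0 g)
Glass-mass closure: total batch − LOI = 1000 g (oxide target masses add up to 1000 g; versus the stated basis of 1000 g — a pure rounding effect).
Summing the batch: Σ batch = 1065 g; LOI removed, Σ of batch·LOI: 64.94 g; as yield: glass ÷ batch → 93.90%.

Revised batch per 1000 g glass melt:
  gibbsite: 180.6 g
  ZrSiO4: 88.53 g
  sand: 795.8 g
Total batch = 1065 g; LOI loss = 64.94 g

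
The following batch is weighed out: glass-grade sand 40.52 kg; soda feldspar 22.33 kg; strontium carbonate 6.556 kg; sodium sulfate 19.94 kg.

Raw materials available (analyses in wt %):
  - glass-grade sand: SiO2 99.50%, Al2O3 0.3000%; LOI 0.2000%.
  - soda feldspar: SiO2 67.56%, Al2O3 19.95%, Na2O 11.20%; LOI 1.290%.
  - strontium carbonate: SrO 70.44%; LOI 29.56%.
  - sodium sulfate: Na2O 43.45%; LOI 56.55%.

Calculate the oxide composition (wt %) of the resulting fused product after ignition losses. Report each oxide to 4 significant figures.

Glass mass = 75.76 kg (batch 89.35 − LOI 13.58).
Composition: SiO2 73.13%, Al2O3 6.040%, SrO 6.095%, Na2O 14.74%

All internal work runs at full precision from start to finish; mid-chain values are printed rounded to four significant digits in the printout; each reported number takes a single rounding — derived quantities (the four compositions, glass mass, totals, LOI, the yield) are recomputed in full precision using the weight values on 75.76 kg of glass as given in question or answer.
Mass of each oxide from the mix:
  SiO2: 40.52·0.9950 + 22.33·0.6756 = 55.40 kg
  Al2O3: 40.52·0.003000 + 22.33·0.1995 = 4.576 kg
  SrO: 6.556·0.7044 = 4.618 kg
  Na2O: 22.33·0.1120 + 19.94·0.4345 = 11.16 kg
LOI: 40.52·0.002000 + 22.33·0.01290 + 6.556·0.2956 + 19.94·0.5655 = 13.58 kg
Glass mass = batch − LOI = 89.35 − 13.58 = 75.76 kg (= Σ oxide masses)
wt %: oxide over glass, times 100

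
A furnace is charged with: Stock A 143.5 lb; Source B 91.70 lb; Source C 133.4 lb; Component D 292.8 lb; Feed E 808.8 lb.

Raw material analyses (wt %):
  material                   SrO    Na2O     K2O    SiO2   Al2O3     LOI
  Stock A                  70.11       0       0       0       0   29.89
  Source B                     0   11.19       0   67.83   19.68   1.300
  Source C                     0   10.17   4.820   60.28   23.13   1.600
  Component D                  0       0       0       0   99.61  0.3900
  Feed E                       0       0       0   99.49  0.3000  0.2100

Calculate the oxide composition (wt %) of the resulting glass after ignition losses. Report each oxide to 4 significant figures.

Glass mass = 1421 lb (batch 1470 − LOI 49.06).
Composition: SrO 7.079%, Na2O 1.677%, K2O 0.4524%, SiO2 66.66%, Al2O3 24.13%

The intermediate values are printed, rounded to 4 significant digits, on the page — each numeric step holds full float precision throughout; each reported value takes exactly one rounding. The derived quantities (totals, ignition loss, five oxide percentages, glass mass, yield) are computed from the batch weights for 1421 lb of glass at exact precision as written in question or answer.
Oxide-by-oxide delivered mass:
  SrO: 143.5·0.7011 = 100.6 lb
  Na2O: 91.70·0.1119 + 133.4·0.1017 = 23.83 lb
  K2O: 133.4·0.04820 = 6.430 lb
  SiO2: 91.70·0.6783 + 133.4·0.6028 + 808.8·0.9949 = 947.3 lb
  Al2O3: 91.70·0.1968 + 133.4·0.2313 + 292.8·0.9961 + 808.8·0.003000 = 343.0 lb
LOI: 143.5·0.2989 + 91.70·0.01300 + 133.4·0.01600 + 292.8·0.003900 + 808.8·0.002100 = 49.06 lb
Glass mass = batch − LOI = 1470 − 49.06 = 1421 lb (the oxide masses sum to this)
percent share: oxide ÷ glass, ×100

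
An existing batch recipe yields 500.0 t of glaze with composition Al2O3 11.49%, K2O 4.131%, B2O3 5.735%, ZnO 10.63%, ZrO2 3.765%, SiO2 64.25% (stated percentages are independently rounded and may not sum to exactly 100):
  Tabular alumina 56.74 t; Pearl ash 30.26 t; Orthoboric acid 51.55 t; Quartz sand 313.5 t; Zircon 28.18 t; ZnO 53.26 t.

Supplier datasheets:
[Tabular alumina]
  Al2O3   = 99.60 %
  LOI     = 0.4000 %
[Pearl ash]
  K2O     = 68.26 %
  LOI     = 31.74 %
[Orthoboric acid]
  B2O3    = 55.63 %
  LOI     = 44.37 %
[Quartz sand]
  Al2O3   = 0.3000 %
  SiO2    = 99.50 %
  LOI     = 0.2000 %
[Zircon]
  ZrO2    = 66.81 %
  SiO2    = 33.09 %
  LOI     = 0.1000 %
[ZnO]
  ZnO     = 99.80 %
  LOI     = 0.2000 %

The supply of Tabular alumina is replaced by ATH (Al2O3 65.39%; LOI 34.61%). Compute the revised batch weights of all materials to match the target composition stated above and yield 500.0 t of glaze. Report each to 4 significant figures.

Revised batch per 500.0 t glaze:
  ATH: 86.42 t
  Pearl ash: 30.26 t
  Orthoboric acid: 51.55 t
  Quartz sand: 313.5 t
  Zircon: 28.18 t
  ZnO: 53.26 t
Total batch = 563.2 t; LOI loss = 63.15 t

Every computation runs at full precision at every stage. Working values are displayed rounded to four significant figures alongside each step — each reported figure receives exactly one rounding — the derived quantities are re-derived starting from the weights per 500.0 t of glass in full float precision (yield, LOI, net glass mass, totals, the six compositions), as written in the problem or the answer.
Target masses of each oxide per 500.0 t glaze:
  Al2O3: 11.49% × 500.0 = 57.45 t
  K2O: 4.131% × 500.0 = 20.66 t
  B2O3: 5.735% × 500.0 = 28.68 t
  ZnO: 10.63% × 500.0 = 53.15 t
  ZrO2: 3.765% × 500.0 = 18.82 t
  SiO2: 64.25% × 500.0 = 321.2 t
A balance pass over the oxides, given the weights on record, per the basis as stated (every target is met by its sum inside rounding margins):
  Al2O3: 86.42·0.6539 + 313.5·0.003000 = 57.45 t (target 57.45 t)
  K2O: 30.26·0.6826 = 20.66 t (target 20.66 t)
  B2O3: 51.55·0.5563 = 28.68 t (target 28.68 t)
  ZnO: 53.26·0.9980 = 53.15 t (target 53.15 t)
  ZrO2: 28.18·0.6681 = 18.83 t (target 18.82 t)
  SiO2: 313.5·0.9950 + 28.18·0.3309 = 321.3 t (target 321.2 t)
Glass mass check: Σ batch − LOI loss = 500.0 t (the Σ of target masses is 500.0 t; the stated basis being 500.0 t — a pure rounding effect).
Batch grand total — Σ batch = 563.2 t; loss to ignition Σ batch·LOI = 63.15 t; yield, glass over the total, = 88.79%.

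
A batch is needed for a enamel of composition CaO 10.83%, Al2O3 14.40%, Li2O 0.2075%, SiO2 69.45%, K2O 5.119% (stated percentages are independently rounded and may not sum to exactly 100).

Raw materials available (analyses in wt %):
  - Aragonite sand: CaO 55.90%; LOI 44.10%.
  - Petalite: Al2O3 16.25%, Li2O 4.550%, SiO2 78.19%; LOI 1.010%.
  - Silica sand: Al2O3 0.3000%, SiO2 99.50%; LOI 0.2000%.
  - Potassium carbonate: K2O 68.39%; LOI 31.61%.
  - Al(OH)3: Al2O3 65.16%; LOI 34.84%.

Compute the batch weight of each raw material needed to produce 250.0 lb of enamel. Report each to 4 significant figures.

The intermediate values are displayed rounded to four significant figures at each printed step. Exact precision is carried in all steps. Each reported result takes a single rounding — derived quantities (yield, the totals, LOI, five oxide percentages, net glass mass) are re-derived using the weight values on 250.0 lb of glass at full float precision, as they appear in either problem or answer.
Oxide-by-oxide targets in 250.0 lb enamel:
  CaO: 10.83% × 250.0 = 27.08 lb
  Al2O3: 14.40% × 250.0 = 36.00 lb
  Li2O: 0.2075% × 250.0 = 0.5188 lb
  SiO2: 69.45% × 250.0 = 173.6 lb
  K2O: 5.119% × 250.0 = 12.80 lb
Oxide-by-oxide audit with the batch weights as given, on the stated basis (delivered sums recover each target exact up to rounding of places):
  CaO: 48.43·0.5590 = 27.07 lb (target 27.08 lb)
  Al2O3: 11.40·0.1625 + 165.5·0.003000 + 51.64·0.6516 = 36.00 lb (target 36.00 lb)
  Li2O: 11.40·0.04550 = 0.5187 lb (target 0.5188 lb)
  SiO2: 11.40·0.7819 + 165.5·0.9950 = 173.6 lb (target 173.6 lb)
  K2O: 18.71·0.6839 = 12.80 lb (target 12.80 lb)
Mass balance on the glass: whole batch net of LOI = 250.0 lb (summing oxide targets gives 250.0 lb; the stated basis being 250.0 lb — a pure rounding effect).
Total batch = Σ batch = 295.7 lb; loss to ignition Σ batch·LOI = 45.71 lb; yield, glass over the total, = 84.54%.

Batch per 250.0 lb enamel:
  Aragonite sand: 48.43 lb
  Petalite: 11.40 lb
  Silica sand: 165.5 lb
  Potassium carbonate: 18.71 lb
  Al(OH)3: 51.64 lb
Total batch = 295.7 lb; LOI loss = 45.71 lb; yield = 84.54%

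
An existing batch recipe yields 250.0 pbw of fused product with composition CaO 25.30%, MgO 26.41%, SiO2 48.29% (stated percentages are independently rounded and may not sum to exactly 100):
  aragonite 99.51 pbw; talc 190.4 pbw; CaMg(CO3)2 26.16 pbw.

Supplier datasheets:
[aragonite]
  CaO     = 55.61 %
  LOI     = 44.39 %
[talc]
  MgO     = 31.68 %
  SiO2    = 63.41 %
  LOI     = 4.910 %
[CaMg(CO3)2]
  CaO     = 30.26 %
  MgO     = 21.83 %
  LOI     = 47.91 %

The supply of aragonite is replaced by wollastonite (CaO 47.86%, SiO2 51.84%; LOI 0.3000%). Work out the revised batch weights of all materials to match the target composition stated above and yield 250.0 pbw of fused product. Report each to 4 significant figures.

Revised batch per 250.0 pbw fused product:
  wollastonite: 66.06 pbw
  talc: 136.4 pbw
  CaMg(CO3)2: 104.5 pbw
Total batch = 307.0 pbw; LOI loss = 56.96 pbw

The working math carries full float precision at each step — mid-chain values are displayed with 4-significant-digit rounding across the worked steps; every reported number includes exactly one rounding — the derived quantities (ignition loss, net glass mass, totals, the three compositions, yield) are carried from the weighed amounts per 250.0 pbw of glass at exact precision exactly as printed in problem or answer.
Per-oxide target masses for 250.0 pbw fused product:
  CaO: 25.30% × 250.0 = 63.25 pbw
  MgO: 26.41% × 250.0 = 66.03 pbw
  SiO2: 48.29% × 250.0 = 120.7 pbw
Verifying the oxide balance using the reported weights, on the stated basis (sum by sum, the targets are met up to rounding of the answer):
  CaO: 66.06·0.4786 + 104.5·0.3026 = 63.24 pbw (target 63.25 pbw)
  MgO: 136.4·0.3168 + 104.5·0.2183 = 66.02 pbw (target 66.03 pbw)
  SiO2: 66.06·0.5184 + 136.4·0.6341 = 120.7 pbw (target 120.7 pbw)
Auditing the glass mass value: total batch − LOI = 250.0 pbw (the targets, summed, come to 250.0 pbw; with the basis standing at 250.0 pbw — deltas are rounding alone).
Adding the batch up: Σ batch = 307.0 pbw; LOI loss = Σ batch·LOI = 56.96 pbw; yield = glass ÷ total batch = 81.44%.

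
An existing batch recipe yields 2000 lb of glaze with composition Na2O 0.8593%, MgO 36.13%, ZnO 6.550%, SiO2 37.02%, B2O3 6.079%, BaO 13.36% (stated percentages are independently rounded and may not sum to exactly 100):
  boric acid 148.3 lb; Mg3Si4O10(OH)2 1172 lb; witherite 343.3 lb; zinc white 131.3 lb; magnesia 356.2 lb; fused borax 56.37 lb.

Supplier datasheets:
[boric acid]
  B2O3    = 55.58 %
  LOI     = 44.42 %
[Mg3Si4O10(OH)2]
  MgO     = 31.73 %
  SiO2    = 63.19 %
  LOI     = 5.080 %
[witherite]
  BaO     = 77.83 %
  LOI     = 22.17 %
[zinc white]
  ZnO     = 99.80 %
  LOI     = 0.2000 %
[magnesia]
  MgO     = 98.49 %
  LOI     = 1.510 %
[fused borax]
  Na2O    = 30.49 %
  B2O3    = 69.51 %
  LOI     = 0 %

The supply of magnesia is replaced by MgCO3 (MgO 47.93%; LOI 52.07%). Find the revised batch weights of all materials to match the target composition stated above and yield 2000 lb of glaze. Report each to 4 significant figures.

Revised batch per 2000 lb glaze:
  boric acid: 148.3 lb
  Mg3Si4O10(OH)2: 1172 lb
  witherite: 343.3 lb
  zinc white: 131.3 lb
  MgCO3: 731.9 lb
  fused borax: 56.37 lb
Total batch = 2583 lb; LOI loss = 582.9 lb

Each numeric step holds full float precision in all steps. The intermediate values are shown rounded off to 4 significant figures when written out. Every reported figure is rounded just once. Derived quantities are computed at exact precision (LOI, the totals, six oxide percentages, the yield, glass mass) starting from the weights for 2000 lb of glass exactly as printed in question or answer.
The oxide mass targets at 2000 lb glaze:
  Na2O: 0.8593% × 2000 = 17.19 lb
  MgO: 36.13% × 2000 = 722.6 lb
  ZnO: 6.550% × 2000 = 131.0 lb
  SiO2: 37.02% × 2000 = 740.4 lb
  B2O3: 6.079% × 2000 = 121.6 lb
  BaO: 13.36% × 2000 = 267.2 lb
Balance tally, oxide-wise, from the weights as reported, relative to the basis at hand (target by target, the sums agree net of answer rounding effects):
  Na2O: 56.37·0.3049 = 17.19 lb (target 17.19 lb)
  MgO: 1172·0.3173 + 731.9·0.4793 = 722.7 lb (target 722.6 lb)
  ZnO: 131.3·0.9980 = 131.0 lb (target 131.0 lb)
  SiO2: 1172·0.6319 = 740.6 lb (target 740.4 lb)
  B2O3: 148.3·0.5558 + 56.37·0.6951 = 121.6 lb (target 121.6 lb)
  BaO: 343.3·0.7783 = 267.2 lb (target 267.2 lb)
Glass mass check: batch Σ − ignition loss = 2000 lb (targets for the oxides total 2000 lb; basis as stated: 2000 lb — deltas are rounding alone).
Adding the batch up: Σ batch = 2583 lb; loss to ignition Σ batch·LOI = 582.9 lb; glass ÷ batch gives a yield of 77.44%.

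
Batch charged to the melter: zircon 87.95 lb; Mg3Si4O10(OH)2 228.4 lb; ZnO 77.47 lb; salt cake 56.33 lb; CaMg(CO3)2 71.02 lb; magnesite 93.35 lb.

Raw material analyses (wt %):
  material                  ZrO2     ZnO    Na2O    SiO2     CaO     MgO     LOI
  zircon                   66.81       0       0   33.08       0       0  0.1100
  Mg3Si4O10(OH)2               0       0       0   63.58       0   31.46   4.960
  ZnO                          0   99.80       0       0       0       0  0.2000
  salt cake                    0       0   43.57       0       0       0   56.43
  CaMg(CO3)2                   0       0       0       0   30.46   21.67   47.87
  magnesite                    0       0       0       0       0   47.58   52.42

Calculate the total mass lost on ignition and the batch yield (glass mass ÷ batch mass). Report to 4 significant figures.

LOI loss = 126.3 lb; glass = 488.2 lb; yield = 79.45%

Full precision is held through every step. In-progress results are printed, with 4-significant-digit rounding, as written. Every reported value carries a single rounding — all derived quantities, which include the six compositions, the totals, the yield, glass mass, LOI, are recomputed in full float precision, as set out in problem or answer, starting from the weights for 488.2 lb of glass.
Ignition loss by material:
  zircon: 87.95 × 0.001100 = 0.09675 lb
  Mg3Si4O10(OH)2: 228.4 × 0.04960 = 11.33 lb
  ZnO: 77.47 × 0.002000 = 0.1549 lb
  salt cake: 56.33 × 0.5643 = 31.79 lb
  CaMg(CO3)2: 71.02 × 0.4787 = 34.00 lb
  magnesite: 93.35 × 0.5242 = 48.93 lb
Total LOI = 126.3 lb
Glass = batch − LOI = 614.5 − 126.3 = 488.2 lb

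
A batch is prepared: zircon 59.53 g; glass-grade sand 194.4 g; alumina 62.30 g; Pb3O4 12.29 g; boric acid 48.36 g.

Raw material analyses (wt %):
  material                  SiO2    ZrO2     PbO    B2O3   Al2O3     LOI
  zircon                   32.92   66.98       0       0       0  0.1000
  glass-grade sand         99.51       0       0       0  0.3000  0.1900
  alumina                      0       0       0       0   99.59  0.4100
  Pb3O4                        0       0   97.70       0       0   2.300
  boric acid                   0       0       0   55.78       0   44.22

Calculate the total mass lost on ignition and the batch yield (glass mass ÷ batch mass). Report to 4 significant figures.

All arithmetic runs at full float precision at every stage. Mid-chain values are shown rounded to four significant digits at each printed step. Exactly one rounding goes into every reported number; derived quantities, which include net glass mass, the yield, ignition loss, totals, the five compositions, are carried at full float precision, exactly as printed in question or answer, from the batch weights at 354.5 g of glass.
Each material's LOI contribution:
  zircon: 59.53 × 0.001000 = 0.05953 g
  glass-grade sand: 194.4 × 0.001900 = 0.3694 g
  alumina: 62.30 × 0.004100 = 0.2554 g
  Pb3O4: 12.29 × 0.02300 = 0.2827 g
  boric acid: 48.36 × 0.4422 = 21.38 g
Total LOI = 22.35 g
Glass = batch − LOI = 376.9 − 22.35 = 354.5 g

LOI loss = 22.35 g; glass = 354.5 g; yield = 94.07%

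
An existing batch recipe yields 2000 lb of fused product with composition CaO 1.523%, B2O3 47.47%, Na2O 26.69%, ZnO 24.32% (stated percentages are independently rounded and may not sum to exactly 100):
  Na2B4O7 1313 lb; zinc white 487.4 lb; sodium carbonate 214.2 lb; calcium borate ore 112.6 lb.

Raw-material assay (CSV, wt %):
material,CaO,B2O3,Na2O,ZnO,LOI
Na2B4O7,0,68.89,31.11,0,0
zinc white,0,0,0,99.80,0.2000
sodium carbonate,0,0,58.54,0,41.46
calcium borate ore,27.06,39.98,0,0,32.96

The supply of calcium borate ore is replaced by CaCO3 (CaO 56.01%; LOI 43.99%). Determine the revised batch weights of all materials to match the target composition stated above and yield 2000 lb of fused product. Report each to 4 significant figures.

Full precision is kept all the way through — rounding to four significant figures applies to each intermediate as printed; exactly one rounding goes into every reported result — the derived quantities are rebuilt in full precision (the totals, net glass mass, the yield, ignition loss, four oxide percentages) from the weighed amounts on 2000 lb of glass, exactly as printed in the problem or the answer.
Target masses of each oxide per 2000 lb fused product:
  CaO: 1.523% × 2000 = 30.46 lb
  B2O3: 47.47% × 2000 = 949.4 lb
  Na2O: 26.69% × 2000 = 533.8 lb
  ZnO: 24.32% × 2000 = 486.4 lb
Oxide-by-oxide audit per the reported batch figures, relative to the basis at hand (sum by sum, the targets are met once rounding is allowed for):
  CaO: 54.38·0.5601 = 30.46 lb (target 30.46 lb)
  B2O3: 1378·0.6889 = 949.3 lb (target 949.4 lb)
  Na2O: 1378·0.3111 + 179.5·0.5854 = 533.8 lb (target 533.8 lb)
  ZnO: 487.4·0.9980 = 486.4 lb (target 486.4 lb)
Mass balance on the glass: total charge less LOI = 2000 lb (summing oxide targets gives 2000 lb; basis as stated: 2000 lb — deltas are rounding alone).
Adding the batch up: Σ batch = 2099 lb; Σ batch·LOI gives LOI loss = 99.32 lb; yield: glass divided by total = 95.27%.

Revised batch per 2000 lb fused product:
  Na2B4O7: 1378 lb
  zinc white: 487.4 lb
  sodium carbonate: 179.5 lb
  CaCO3: 54.38 lb
Total batch = 2099 lb; LOI loss = 99.32 lb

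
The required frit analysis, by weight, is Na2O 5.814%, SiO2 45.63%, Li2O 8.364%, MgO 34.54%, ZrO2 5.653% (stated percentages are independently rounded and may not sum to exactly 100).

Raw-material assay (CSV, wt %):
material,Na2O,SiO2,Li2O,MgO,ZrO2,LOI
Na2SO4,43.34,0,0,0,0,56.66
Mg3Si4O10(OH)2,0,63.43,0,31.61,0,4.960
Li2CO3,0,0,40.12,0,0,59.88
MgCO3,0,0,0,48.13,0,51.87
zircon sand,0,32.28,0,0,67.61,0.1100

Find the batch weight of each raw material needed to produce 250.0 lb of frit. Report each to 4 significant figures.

Batch per 250.0 lb frit:
  Na2SO4: 33.54 lb
  Mg3Si4O10(OH)2: 169.2 lb
  Li2CO3: 52.12 lb
  MgCO3: 68.28 lb
  zircon sand: 20.90 lb
Total batch = 344.0 lb; LOI loss = 94.05 lb; yield = 72.66%

Rounding to 4 significant figures governs every in-between result as printed. All internal work holds full precision at all times; every reported figure takes exactly one rounding; the derived quantities, including five oxide percentages, glass mass, the totals, the yield, ignition loss, are carried starting from the weights for 250.0 lb of glass at full precision exactly as shown in the question or the answer.
Target masses of each oxide per 250.0 lb frit:
  Na2O: 5.814% × 250.0 = 14.54 lb
  SiO2: 45.63% × 250.0 = 114.1 lb
  Li2O: 8.364% × 250.0 = 20.91 lb
  MgO: 34.54% × 250.0 = 86.35 lb
  ZrO2: 5.653% × 250.0 = 14.13 lb
Oxide-by-oxide audit per the reported batch figures, relative to the basis at hand (target by target, the sums agree once rounding is allowed for):
  Na2O: 33.54·0.4334 = 14.54 lb (target 14.54 lb)
  SiO2: 169.2·0.6343 + 20.90·0.3228 = 114.1 lb (target 114.1 lb)
  Li2O: 52.12·0.4012 = 20.91 lb (target 20.91 lb)
  MgO: 169.2·0.3161 + 68.28·0.4813 = 86.35 lb (target 86.35 lb)
  ZrO2: 20.90·0.6761 = 14.13 lb (target 14.13 lb)
Mass balance on the glass: batch total minus LOI = 250.0 lb (the Σ of target masses is 250.0 lb; against the stated basis, 250.0 lb — any gap is answer rounding).
Total batch = Σ batch = 344.0 lb; LOI removed, Σ of batch·LOI: 94.05 lb; as yield: glass ÷ batch → 72.66%.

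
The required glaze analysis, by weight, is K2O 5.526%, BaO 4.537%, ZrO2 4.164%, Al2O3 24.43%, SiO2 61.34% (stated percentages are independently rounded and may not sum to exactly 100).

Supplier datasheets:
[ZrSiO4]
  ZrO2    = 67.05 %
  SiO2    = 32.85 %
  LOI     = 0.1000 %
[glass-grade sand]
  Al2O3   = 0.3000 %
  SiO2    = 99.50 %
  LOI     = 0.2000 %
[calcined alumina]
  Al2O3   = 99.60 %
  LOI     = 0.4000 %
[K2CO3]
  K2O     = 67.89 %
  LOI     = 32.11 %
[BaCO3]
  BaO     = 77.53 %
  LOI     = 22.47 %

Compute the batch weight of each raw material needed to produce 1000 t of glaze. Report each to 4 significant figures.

Batch per 1000 t glaze:
  ZrSiO4: 62.10 t
  glass-grade sand: 596.0 t
  calcined alumina: 243.5 t
  K2CO3: 81.40 t
  BaCO3: 58.52 t
Total batch = 1042 t; LOI loss = 41.52 t; yield = 96.01%

The working math carries full float precision at every stage. In-progress results are printed, rounded to four significant figures, at each printed step. Each reported figure carries a single rounding — the derived quantities (LOI, the totals, the five compositions, glass mass, yield) are computed from the batch weights for 1000 t of glass at exact precision exactly as shown in problem or answer.
Per-oxide target masses for 1000 t glaze:
  K2O: 5.526% × 1000 = 55.26 t
  BaO: 4.537% × 1000 = 45.37 t
  ZrO2: 4.164% × 1000 = 41.64 t
  Al2O3: 24.43% × 1000 = 244.3 t
  SiO2: 61.34% × 1000 = 613.4 t
Mass-balance tally per oxide with the batch weights as given, relative to the basis at hand (delivered sums recover each target net of answer rounding effects):
  K2O: 81.40·0.6789 = 55.26 t (target 55.26 t)
  BaO: 58.52·0.7753 = 45.37 t (target 45.37 t)
  ZrO2: 62.10·0.6705 = 41.64 t (target 41.64 t)
  Al2O3: 596.0·0.003000 + 243.5·0.9960 = 244.3 t (target 244.3 t)
  SiO2: 62.10·0.3285 + 596.0·0.9950 = 613.4 t (target 613.4 t)
The glass-mass cross-check: Σ batch − LOI loss = 1000 t (oxide target masses add up to 1000 t; versus the stated basis of 1000 t — deltas are rounding alone).
Adding the batch up: Σ batch = 1042 t; LOI loss = Σ batch·LOI = 41.52 t; the yield ratio, glass ÷ batch: 96.01%.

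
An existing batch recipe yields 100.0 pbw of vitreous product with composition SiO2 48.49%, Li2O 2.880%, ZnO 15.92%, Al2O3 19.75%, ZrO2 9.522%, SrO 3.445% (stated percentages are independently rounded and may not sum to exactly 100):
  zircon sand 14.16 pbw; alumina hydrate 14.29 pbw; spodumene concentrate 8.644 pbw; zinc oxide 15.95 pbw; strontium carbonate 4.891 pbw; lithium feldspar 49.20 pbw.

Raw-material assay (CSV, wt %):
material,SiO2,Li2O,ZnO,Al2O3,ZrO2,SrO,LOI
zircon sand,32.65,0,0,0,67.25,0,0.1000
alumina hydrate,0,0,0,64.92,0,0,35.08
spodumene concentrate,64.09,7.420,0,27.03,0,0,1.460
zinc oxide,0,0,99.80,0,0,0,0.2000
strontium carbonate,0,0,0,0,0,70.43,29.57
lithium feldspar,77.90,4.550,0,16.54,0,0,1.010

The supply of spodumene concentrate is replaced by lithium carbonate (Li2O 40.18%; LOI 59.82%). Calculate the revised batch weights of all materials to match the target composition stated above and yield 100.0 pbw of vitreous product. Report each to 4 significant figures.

Revised batch per 100.0 pbw vitreous product:
  zircon sand: 14.16 pbw
  alumina hydrate: 16.08 pbw
  lithium carbonate: 0.7910 pbw
  zinc oxide: 15.95 pbw
  strontium carbonate: 4.891 pbw
  lithium feldspar: 56.31 pbw
Total batch = 108.2 pbw; LOI loss = 8.175 pbw

Every computation carries full precision through every step — in-progress results are printed, rounded to 4 significant figures, across the worked steps; a single rounding yields every reported figure; the derived quantities are recomputed at full float precision (six oxide percentages, ignition loss, glass mass, the yield, totals) from the batch weights on 100.0 pbw of glass, as they appear in either problem or answer.
Oxide mass targets, per 100.0 pbw vitreous product:
  SiO2: 48.49% × 100.0 = 48.49 pbw
  Li2O: 2.880% × 100.0 = 2.880 pbw
  ZnO: 15.92% × 100.0 = 15.92 pbw
  Al2O3: 19.75% × 100.0 = 19.75 pbw
  ZrO2: 9.522% × 100.0 = 9.522 pbw
  SrO: 3.445% × 100.0 = 3.445 pbw
Balance tally, oxide-wise, with the batch weights as given, on the stated basis (sums match the target masses modulo rounding of the values):
  SiO2: 14.16·0.3265 + 56.31·0.7790 = 48.49 pbw (target 48.49 pbw)
  Li2O: 0.7910·0.4018 + 56.31·0.04550 = 2.880 pbw (target 2.880 pbw)
  ZnO: 15.95·0.9980 = 15.92 pbw (target 15.92 pbw)
  Al2O3: 16.08·0.6492 + 56.31·0.1654 = 19.75 pbw (target 19.75 pbw)
  ZrO2: 14.16·0.6725 = 9.523 pbw (target 9.522 pbw)
  SrO: 4.891·0.7043 = 3.445 pbw (target 3.445 pbw)
Glass mass check: total batch − LOI = 100.0 pbw (targets for the oxides total 100.0 pbw; the stated basis being 100.0 pbw — rounding explains the deltas).
Adding the batch up: Σ batch = 108.2 pbw; ignition loss, Σ(batch × LOI) = 8.175 pbw; as yield: glass ÷ batch → 92.44%.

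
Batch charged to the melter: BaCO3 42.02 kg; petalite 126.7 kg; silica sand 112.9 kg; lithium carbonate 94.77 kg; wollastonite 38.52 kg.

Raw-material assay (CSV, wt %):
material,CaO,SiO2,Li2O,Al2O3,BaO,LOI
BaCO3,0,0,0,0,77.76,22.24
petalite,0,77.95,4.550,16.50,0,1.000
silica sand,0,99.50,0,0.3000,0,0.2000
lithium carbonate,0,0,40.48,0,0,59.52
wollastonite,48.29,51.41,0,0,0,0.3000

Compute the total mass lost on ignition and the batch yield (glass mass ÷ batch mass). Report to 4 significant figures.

Mid-chain values are displayed rounded to four significant digits in the working; every computation maintains full precision in all steps. Every reported figure is rounded once only. Derived quantities, which include the five compositions, the totals, LOI, the yield, net glass mass, are carried in full float precision, precisely as stated by question or answer, starting from the weights per 347.5 kg of glass.
LOI of each material in turn:
  BaCO3: 42.02 × 0.2224 = 9.345 kg
  petalite: 126.7 × 0.01000 = 1.267 kg
  silica sand: 112.9 × 0.002000 = 0.2258 kg
  lithium carbonate: 94.77 × 0.5952 = 56.41 kg
  wollastonite: 38.52 × 0.003000 = 0.1156 kg
Total LOI = 67.36 kg
Glass = batch − LOI = 414.9 − 67.36 = 347.5 kg

LOI loss = 67.36 kg; glass = 347.5 kg; yield = 83.76%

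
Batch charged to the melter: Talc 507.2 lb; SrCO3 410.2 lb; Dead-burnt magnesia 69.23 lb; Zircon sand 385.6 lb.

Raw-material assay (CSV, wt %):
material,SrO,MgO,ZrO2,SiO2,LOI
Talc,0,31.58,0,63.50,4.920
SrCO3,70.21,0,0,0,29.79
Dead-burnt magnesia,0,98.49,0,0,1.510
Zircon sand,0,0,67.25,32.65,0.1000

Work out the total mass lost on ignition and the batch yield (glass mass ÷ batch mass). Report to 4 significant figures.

LOI loss = 148.6 lb; glass = 1224 lb; yield = 89.17%

Full precision is kept all the way through — working values are printed, with 4-significant-figure rounding, at each printed step. A single rounding finalizes each reported result — derived quantities are re-derived in exact precision (net glass mass, totals, yield, four oxide percentages, LOI) starting from the weights on 1224 lb of glass as quoted within question or answer.
LOI of each material in turn:
  Talc: 507.2 × 0.04920 = 24.95 lb
  SrCO3: 410.2 × 0.2979 = 122.2 lb
  Dead-burnt magnesia: 69.23 × 0.01510 = 1.045 lb
  Zircon sand: 385.6 × 0.001000 = 0.3856 lb
Total LOI = 148.6 lb
Glass = batch − LOI = 1372 − 148.6 = 1224 lb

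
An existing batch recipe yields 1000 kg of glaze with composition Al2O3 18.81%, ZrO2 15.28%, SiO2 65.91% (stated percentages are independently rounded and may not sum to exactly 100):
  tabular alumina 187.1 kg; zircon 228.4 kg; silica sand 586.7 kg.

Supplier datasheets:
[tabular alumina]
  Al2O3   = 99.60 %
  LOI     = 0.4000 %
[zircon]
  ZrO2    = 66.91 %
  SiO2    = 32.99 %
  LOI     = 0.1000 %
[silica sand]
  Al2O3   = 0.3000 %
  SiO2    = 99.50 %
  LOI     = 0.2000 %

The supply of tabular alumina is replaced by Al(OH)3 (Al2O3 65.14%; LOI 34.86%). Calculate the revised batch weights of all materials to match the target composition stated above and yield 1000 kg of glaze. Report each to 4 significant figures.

Revised batch per 1000 kg glaze:
  Al(OH)3: 286.1 kg
  zircon: 228.4 kg
  silica sand: 586.7 kg
Total batch = 1101 kg; LOI loss = 101.1 kg

Intermediates are shown (rounded to four significant figures) alongside each step — every computation maintains full float precision from first step to last — every reported number takes exactly one rounding; derived quantities are carried using the weight values on 1000 kg of glass at exact precision (ignition loss, totals, glass mass, the yield, the three compositions) as set out in the problem or the answer.
The oxide mass targets at 1000 kg glaze:
  Al2O3: 18.81% × 1000 = 188.1 kg
  ZrO2: 15.28% × 1000 = 152.8 kg
  SiO2: 65.91% × 1000 = 659.1 kg
Checking each oxide sum from the weights as reported, for the quoted basis mass (every target is met by its sum exact up to rounding of places):
  Al2O3: 286.1·0.6514 + 586.7·0.003000 = 188.1 kg (target 188.1 kg)
  ZrO2: 228.4·0.6691 = 152.8 kg (target 152.8 kg)
  SiO2: 228.4·0.3299 + 586.7·0.9950 = 659.1 kg (target 659.1 kg)
Consistency of the glass mass: total charge less LOI = 1000 kg (oxide target masses add up to 1000 kg; with the basis standing at 1000 kg — differing by rounding only).
Adding the batch up: Σ batch = 1101 kg; LOI removed, Σ of batch·LOI: 101.1 kg; yield, glass over the total, = 90.82%.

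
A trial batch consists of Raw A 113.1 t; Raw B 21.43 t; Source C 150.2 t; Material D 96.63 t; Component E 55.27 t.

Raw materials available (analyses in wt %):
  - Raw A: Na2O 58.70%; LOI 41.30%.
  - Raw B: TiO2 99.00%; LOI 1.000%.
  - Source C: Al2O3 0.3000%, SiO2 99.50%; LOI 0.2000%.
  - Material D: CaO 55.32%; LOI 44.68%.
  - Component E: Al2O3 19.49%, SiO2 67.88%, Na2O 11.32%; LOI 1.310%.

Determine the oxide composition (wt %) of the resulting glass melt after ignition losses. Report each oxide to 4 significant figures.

The whole derivation keeps exact precision at each step; rounding to four significant digits applies to every mid-chain value as displayed — exactly one rounding goes into each reported value; derived quantities (glass mass, the five compositions, ignition loss, the yield, totals) are rebuilt at exact precision starting from the weights on 345.5 t of glass, as given in either problem or answer.
What the batch supplies per oxide:
  Al2O3: 150.2·0.003000 + 55.27·0.1949 = 11.22 t
  TiO2: 21.43·0.9900 = 21.22 t
  SiO2: 150.2·0.9950 + 55.27·0.6788 = 187.0 t
  Na2O: 113.1·0.5870 + 55.27·0.1132 = 72.65 t
  CaO: 96.63·0.5532 = 53.46 t
LOI: 113.1·0.4130 + 21.43·0.01000 + 150.2·0.002000 + 96.63·0.4468 + 55.27·0.01310 = 91.12 t
batch − LOI leaves glass = 436.6 − 91.12 = 345.5 t (the oxide masses sum to this)
wt %: oxide over glass, times 100

Glass mass = 345.5 t (batch 436.6 − LOI 91.12).
Composition: Al2O3 3.248%, TiO2 6.140%, SiO2 54.11%, Na2O 21.03%, CaO 15.47%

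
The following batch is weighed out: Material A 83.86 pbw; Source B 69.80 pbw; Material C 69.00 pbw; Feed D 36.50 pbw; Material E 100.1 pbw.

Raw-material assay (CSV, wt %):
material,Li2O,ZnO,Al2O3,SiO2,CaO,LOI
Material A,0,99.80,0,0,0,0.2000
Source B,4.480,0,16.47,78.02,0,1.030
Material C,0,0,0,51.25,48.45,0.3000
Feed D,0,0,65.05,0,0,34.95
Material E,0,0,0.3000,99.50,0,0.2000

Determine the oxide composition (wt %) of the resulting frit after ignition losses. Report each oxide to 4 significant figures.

Glass mass = 345.2 pbw (batch 359.3 − LOI 14.05).
Composition: Li2O 0.9058%, ZnO 24.24%, Al2O3 10.30%, SiO2 54.87%, CaO 9.684%

The whole derivation holds full float precision in every operation; in-progress results are displayed, with 4-significant-figure rounding, at each printed step. Every reported figure sees exactly one rounding; the derived quantities are rebuilt at full float precision (LOI, glass mass, the totals, the five compositions, the yield) from the weighed amounts at 345.2 pbw of glass, as they appear in question or answer.
Mass of each oxide from the mix:
  Li2O: 69.80·0.04480 = 3.127 pbw
  ZnO: 83.86·0.9980 = 83.69 pbw
  Al2O3: 69.80·0.1647 + 36.50·0.6505 + 100.1·0.003000 = 35.54 pbw
  SiO2: 69.80·0.7802 + 69.00·0.5125 + 100.1·0.9950 = 189.4 pbw
  CaO: 69.00·0.4845 = 33.43 pbw
LOI: 83.86·0.002000 + 69.80·0.01030 + 69.00·0.003000 + 36.50·0.3495 + 100.1·0.002000 = 14.05 pbw
The glass mass, total less LOI, = 359.3 − 14.05 = 345.2 pbw (matching Σ of the oxides)
wt % = 100 × oxide mass / glass mass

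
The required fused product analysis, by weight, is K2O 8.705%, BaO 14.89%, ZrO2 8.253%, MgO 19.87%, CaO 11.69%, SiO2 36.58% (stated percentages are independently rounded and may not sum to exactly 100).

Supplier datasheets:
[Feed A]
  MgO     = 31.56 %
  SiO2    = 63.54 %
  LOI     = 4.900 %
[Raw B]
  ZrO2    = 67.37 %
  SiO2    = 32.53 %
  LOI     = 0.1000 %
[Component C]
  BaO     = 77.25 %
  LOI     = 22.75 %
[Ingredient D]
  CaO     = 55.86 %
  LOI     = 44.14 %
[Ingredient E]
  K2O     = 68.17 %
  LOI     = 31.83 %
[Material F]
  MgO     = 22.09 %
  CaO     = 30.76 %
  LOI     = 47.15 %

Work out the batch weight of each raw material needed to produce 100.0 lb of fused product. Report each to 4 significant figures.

Batch per 100.0 lb fused product:
  Feed A: 51.30 lb
  Raw B: 12.25 lb
  Component C: 19.28 lb
  Ingredient D: 11.75 lb
  Ingredient E: 12.77 lb
  Material F: 16.66 lb
Total batch = 124.0 lb; LOI loss = 24.02 lb; yield = 80.63%

Each numeric step holds full float precision end to end. Intermediates are shown (rounded to 4 significant digits) between the steps. Every reported result takes exactly one rounding. The derived quantities are re-derived at full precision (the yield, totals, six oxide percentages, glass mass, ignition loss) starting from the weights for 100.0 lb of glass, exactly as shown in the question or the answer.
Per-oxide target masses for 100.0 lb fused product:
  K2O: 8.705% × 100.0 = 8.705 lb
  BaO: 14.89% × 100.0 = 14.89 lb
  ZrO2: 8.253% × 100.0 = 8.253 lb
  MgO: 19.87% × 100.0 = 19.87 lb
  CaO: 11.69% × 100.0 = 11.69 lb
  SiO2: 36.58% × 100.0 = 36.58 lb
A balance pass over the oxides, given the weights on record, versus the basis set out (oxide sums agree with the targets modulo rounding of the values):
  K2O: 12.77·0.6817 = 8.705 lb (target 8.705 lb)
  BaO: 19.28·0.7725 = 14.89 lb (target 14.89 lb)
  ZrO2: 12.25·0.6737 = 8.253 lb (target 8.253 lb)
  MgO: 51.30·0.3156 + 16.66·0.2209 = 19.87 lb (target 19.87 lb)
  CaO: 11.75·0.5586 + 16.66·0.3076 = 11.69 lb (target 11.69 lb)
  SiO2: 51.30·0.6354 + 12.25·0.3253 = 36.58 lb (target 36.58 lb)
Consistency of the glass mass: whole batch net of LOI = 99.99 lb (targets for the oxides total 99.99 lb; stated basis 100.0 lb — differing by rounding only).
Adding the batch up: Σ batch = 124.0 lb; Σ batch·LOI gives LOI loss = 24.02 lb; yield, glass over the total, = 80.63%.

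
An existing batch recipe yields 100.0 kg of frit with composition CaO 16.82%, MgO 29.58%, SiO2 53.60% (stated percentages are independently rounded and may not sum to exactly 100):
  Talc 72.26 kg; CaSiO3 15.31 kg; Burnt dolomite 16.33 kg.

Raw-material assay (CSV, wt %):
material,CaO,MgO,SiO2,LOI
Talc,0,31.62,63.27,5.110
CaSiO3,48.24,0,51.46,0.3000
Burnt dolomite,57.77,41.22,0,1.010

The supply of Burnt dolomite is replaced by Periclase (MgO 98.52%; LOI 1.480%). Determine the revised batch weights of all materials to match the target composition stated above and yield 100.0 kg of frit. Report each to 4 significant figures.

Working values appear rounded off to 4 significant figures within the worked lines — every computation holds full float precision at every stage. Every reported figure is rounded a single time. Derived quantities are re-derived using the weight values on 100.0 kg of glass in full precision (three oxide percentages, net glass mass, totals, the yield, LOI) as quoted within the question or the answer.
The oxide mass targets at 100.0 kg frit:
  CaO: 16.82% × 100.0 = 16.82 kg
  MgO: 29.58% × 100.0 = 29.58 kg
  SiO2: 53.60% × 100.0 = 53.60 kg
Balance tally, oxide-wise, using the reported weights, at the basis given (summed amounts equal target values given rounding of the digits):
  CaO: 34.87·0.4824 = 16.82 kg (target 16.82 kg)
  MgO: 56.36·0.3162 + 11.94·0.9852 = 29.58 kg (target 29.58 kg)
  SiO2: 56.36·0.6327 + 34.87·0.5146 = 53.60 kg (target 53.60 kg)
Glass-mass sanity pass: Σ batch − LOI loss = 100.0 kg (per-oxide target masses sum to 100.0 kg; stated basis 100.0 kg — any gap is answer rounding).
Summing the batch: Σ batch = 103.2 kg; LOI removed, Σ of batch·LOI: 3.161 kg; the yield ratio, glass ÷ batch: 96.94%.

Revised batch per 100.0 kg frit:
  Talc: 56.36 kg
  CaSiO3: 34.87 kg
  Periclase: 11.94 kg
Total batch = 103.2 kg; LOI loss = 3.161 kg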